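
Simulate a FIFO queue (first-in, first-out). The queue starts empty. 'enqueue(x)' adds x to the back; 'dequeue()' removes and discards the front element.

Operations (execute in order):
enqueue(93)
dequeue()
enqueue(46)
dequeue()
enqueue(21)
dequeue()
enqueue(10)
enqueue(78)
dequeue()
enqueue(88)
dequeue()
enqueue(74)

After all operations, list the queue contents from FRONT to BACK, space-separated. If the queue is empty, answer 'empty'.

Answer: 88 74

Derivation:
enqueue(93): [93]
dequeue(): []
enqueue(46): [46]
dequeue(): []
enqueue(21): [21]
dequeue(): []
enqueue(10): [10]
enqueue(78): [10, 78]
dequeue(): [78]
enqueue(88): [78, 88]
dequeue(): [88]
enqueue(74): [88, 74]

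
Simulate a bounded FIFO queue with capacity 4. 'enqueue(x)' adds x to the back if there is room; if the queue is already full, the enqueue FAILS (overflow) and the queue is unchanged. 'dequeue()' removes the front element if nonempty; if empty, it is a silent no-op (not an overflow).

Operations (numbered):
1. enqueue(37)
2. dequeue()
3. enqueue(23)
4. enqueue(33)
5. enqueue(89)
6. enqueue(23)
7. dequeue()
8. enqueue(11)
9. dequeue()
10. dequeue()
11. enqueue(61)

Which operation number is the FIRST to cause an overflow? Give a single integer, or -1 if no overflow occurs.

1. enqueue(37): size=1
2. dequeue(): size=0
3. enqueue(23): size=1
4. enqueue(33): size=2
5. enqueue(89): size=3
6. enqueue(23): size=4
7. dequeue(): size=3
8. enqueue(11): size=4
9. dequeue(): size=3
10. dequeue(): size=2
11. enqueue(61): size=3

Answer: -1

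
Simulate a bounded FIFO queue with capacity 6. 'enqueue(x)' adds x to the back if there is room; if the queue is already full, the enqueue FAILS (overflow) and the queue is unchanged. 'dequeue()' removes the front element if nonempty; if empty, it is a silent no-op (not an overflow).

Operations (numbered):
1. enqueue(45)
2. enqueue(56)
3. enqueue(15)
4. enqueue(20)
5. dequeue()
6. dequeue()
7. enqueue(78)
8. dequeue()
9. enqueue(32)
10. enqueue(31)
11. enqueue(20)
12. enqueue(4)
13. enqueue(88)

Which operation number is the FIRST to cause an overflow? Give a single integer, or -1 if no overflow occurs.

1. enqueue(45): size=1
2. enqueue(56): size=2
3. enqueue(15): size=3
4. enqueue(20): size=4
5. dequeue(): size=3
6. dequeue(): size=2
7. enqueue(78): size=3
8. dequeue(): size=2
9. enqueue(32): size=3
10. enqueue(31): size=4
11. enqueue(20): size=5
12. enqueue(4): size=6
13. enqueue(88): size=6=cap → OVERFLOW (fail)

Answer: 13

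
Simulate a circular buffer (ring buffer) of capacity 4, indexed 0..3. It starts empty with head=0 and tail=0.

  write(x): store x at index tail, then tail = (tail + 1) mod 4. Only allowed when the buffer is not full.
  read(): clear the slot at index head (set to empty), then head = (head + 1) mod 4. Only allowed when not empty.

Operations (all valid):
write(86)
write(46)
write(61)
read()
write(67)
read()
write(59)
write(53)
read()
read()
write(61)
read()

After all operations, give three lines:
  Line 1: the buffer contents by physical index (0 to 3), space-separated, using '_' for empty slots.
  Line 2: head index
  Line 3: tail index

write(86): buf=[86 _ _ _], head=0, tail=1, size=1
write(46): buf=[86 46 _ _], head=0, tail=2, size=2
write(61): buf=[86 46 61 _], head=0, tail=3, size=3
read(): buf=[_ 46 61 _], head=1, tail=3, size=2
write(67): buf=[_ 46 61 67], head=1, tail=0, size=3
read(): buf=[_ _ 61 67], head=2, tail=0, size=2
write(59): buf=[59 _ 61 67], head=2, tail=1, size=3
write(53): buf=[59 53 61 67], head=2, tail=2, size=4
read(): buf=[59 53 _ 67], head=3, tail=2, size=3
read(): buf=[59 53 _ _], head=0, tail=2, size=2
write(61): buf=[59 53 61 _], head=0, tail=3, size=3
read(): buf=[_ 53 61 _], head=1, tail=3, size=2

Answer: _ 53 61 _
1
3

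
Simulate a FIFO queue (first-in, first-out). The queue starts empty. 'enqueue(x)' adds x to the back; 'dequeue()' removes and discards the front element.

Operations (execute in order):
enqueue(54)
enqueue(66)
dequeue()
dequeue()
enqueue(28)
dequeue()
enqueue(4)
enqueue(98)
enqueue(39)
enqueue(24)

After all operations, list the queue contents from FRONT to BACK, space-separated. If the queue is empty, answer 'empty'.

Answer: 4 98 39 24

Derivation:
enqueue(54): [54]
enqueue(66): [54, 66]
dequeue(): [66]
dequeue(): []
enqueue(28): [28]
dequeue(): []
enqueue(4): [4]
enqueue(98): [4, 98]
enqueue(39): [4, 98, 39]
enqueue(24): [4, 98, 39, 24]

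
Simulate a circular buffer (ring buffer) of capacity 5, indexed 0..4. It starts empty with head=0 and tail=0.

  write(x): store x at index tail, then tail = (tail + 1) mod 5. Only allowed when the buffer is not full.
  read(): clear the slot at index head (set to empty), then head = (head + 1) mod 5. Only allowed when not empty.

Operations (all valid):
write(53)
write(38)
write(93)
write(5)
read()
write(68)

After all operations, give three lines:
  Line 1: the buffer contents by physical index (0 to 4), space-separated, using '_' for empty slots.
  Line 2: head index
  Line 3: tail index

Answer: _ 38 93 5 68
1
0

Derivation:
write(53): buf=[53 _ _ _ _], head=0, tail=1, size=1
write(38): buf=[53 38 _ _ _], head=0, tail=2, size=2
write(93): buf=[53 38 93 _ _], head=0, tail=3, size=3
write(5): buf=[53 38 93 5 _], head=0, tail=4, size=4
read(): buf=[_ 38 93 5 _], head=1, tail=4, size=3
write(68): buf=[_ 38 93 5 68], head=1, tail=0, size=4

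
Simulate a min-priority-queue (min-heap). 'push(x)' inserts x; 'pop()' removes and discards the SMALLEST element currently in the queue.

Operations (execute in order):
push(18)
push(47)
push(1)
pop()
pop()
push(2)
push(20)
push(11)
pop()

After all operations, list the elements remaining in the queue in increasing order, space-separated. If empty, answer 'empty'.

push(18): heap contents = [18]
push(47): heap contents = [18, 47]
push(1): heap contents = [1, 18, 47]
pop() → 1: heap contents = [18, 47]
pop() → 18: heap contents = [47]
push(2): heap contents = [2, 47]
push(20): heap contents = [2, 20, 47]
push(11): heap contents = [2, 11, 20, 47]
pop() → 2: heap contents = [11, 20, 47]

Answer: 11 20 47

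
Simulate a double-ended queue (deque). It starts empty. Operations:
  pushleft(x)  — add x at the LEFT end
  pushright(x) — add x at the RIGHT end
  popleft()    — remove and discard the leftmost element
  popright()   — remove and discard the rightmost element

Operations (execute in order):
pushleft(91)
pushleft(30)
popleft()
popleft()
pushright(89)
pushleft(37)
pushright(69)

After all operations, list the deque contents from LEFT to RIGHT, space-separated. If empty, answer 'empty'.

pushleft(91): [91]
pushleft(30): [30, 91]
popleft(): [91]
popleft(): []
pushright(89): [89]
pushleft(37): [37, 89]
pushright(69): [37, 89, 69]

Answer: 37 89 69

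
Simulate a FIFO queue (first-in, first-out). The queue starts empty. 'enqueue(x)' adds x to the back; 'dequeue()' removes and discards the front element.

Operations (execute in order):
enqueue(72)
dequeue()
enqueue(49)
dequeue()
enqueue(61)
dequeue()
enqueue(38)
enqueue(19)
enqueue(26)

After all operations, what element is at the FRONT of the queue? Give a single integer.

Answer: 38

Derivation:
enqueue(72): queue = [72]
dequeue(): queue = []
enqueue(49): queue = [49]
dequeue(): queue = []
enqueue(61): queue = [61]
dequeue(): queue = []
enqueue(38): queue = [38]
enqueue(19): queue = [38, 19]
enqueue(26): queue = [38, 19, 26]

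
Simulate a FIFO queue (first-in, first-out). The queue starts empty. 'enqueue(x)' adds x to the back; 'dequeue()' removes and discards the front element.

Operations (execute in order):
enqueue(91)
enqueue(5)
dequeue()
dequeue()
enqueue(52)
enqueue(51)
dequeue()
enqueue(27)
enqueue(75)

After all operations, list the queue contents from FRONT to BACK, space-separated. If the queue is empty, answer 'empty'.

enqueue(91): [91]
enqueue(5): [91, 5]
dequeue(): [5]
dequeue(): []
enqueue(52): [52]
enqueue(51): [52, 51]
dequeue(): [51]
enqueue(27): [51, 27]
enqueue(75): [51, 27, 75]

Answer: 51 27 75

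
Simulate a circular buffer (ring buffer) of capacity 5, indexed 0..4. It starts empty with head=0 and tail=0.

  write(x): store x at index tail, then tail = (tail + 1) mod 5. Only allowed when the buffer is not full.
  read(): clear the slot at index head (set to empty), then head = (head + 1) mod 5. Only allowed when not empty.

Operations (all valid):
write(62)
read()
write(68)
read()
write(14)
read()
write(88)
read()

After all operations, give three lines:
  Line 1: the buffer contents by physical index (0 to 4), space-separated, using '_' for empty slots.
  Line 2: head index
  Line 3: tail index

Answer: _ _ _ _ _
4
4

Derivation:
write(62): buf=[62 _ _ _ _], head=0, tail=1, size=1
read(): buf=[_ _ _ _ _], head=1, tail=1, size=0
write(68): buf=[_ 68 _ _ _], head=1, tail=2, size=1
read(): buf=[_ _ _ _ _], head=2, tail=2, size=0
write(14): buf=[_ _ 14 _ _], head=2, tail=3, size=1
read(): buf=[_ _ _ _ _], head=3, tail=3, size=0
write(88): buf=[_ _ _ 88 _], head=3, tail=4, size=1
read(): buf=[_ _ _ _ _], head=4, tail=4, size=0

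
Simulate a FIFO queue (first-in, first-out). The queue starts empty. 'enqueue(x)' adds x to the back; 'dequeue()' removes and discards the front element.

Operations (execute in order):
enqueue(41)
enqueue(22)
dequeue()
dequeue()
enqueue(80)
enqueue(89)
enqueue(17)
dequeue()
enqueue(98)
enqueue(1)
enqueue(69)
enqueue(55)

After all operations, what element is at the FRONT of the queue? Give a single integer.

enqueue(41): queue = [41]
enqueue(22): queue = [41, 22]
dequeue(): queue = [22]
dequeue(): queue = []
enqueue(80): queue = [80]
enqueue(89): queue = [80, 89]
enqueue(17): queue = [80, 89, 17]
dequeue(): queue = [89, 17]
enqueue(98): queue = [89, 17, 98]
enqueue(1): queue = [89, 17, 98, 1]
enqueue(69): queue = [89, 17, 98, 1, 69]
enqueue(55): queue = [89, 17, 98, 1, 69, 55]

Answer: 89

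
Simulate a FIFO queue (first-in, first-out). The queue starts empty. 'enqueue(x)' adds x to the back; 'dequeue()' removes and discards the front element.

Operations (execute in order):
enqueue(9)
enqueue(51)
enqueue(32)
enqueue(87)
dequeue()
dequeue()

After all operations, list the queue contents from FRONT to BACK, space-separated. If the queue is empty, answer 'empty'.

Answer: 32 87

Derivation:
enqueue(9): [9]
enqueue(51): [9, 51]
enqueue(32): [9, 51, 32]
enqueue(87): [9, 51, 32, 87]
dequeue(): [51, 32, 87]
dequeue(): [32, 87]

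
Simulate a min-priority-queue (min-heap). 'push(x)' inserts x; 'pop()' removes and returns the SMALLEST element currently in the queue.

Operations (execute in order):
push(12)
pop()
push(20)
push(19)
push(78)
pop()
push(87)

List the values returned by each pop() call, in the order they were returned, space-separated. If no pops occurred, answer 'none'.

Answer: 12 19

Derivation:
push(12): heap contents = [12]
pop() → 12: heap contents = []
push(20): heap contents = [20]
push(19): heap contents = [19, 20]
push(78): heap contents = [19, 20, 78]
pop() → 19: heap contents = [20, 78]
push(87): heap contents = [20, 78, 87]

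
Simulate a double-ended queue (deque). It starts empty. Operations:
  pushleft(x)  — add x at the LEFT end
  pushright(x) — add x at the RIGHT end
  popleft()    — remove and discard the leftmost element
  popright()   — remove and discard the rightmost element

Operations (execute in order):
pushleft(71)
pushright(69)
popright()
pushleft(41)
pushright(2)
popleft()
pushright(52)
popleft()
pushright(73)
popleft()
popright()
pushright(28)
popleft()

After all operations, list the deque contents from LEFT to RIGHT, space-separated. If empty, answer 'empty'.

Answer: 28

Derivation:
pushleft(71): [71]
pushright(69): [71, 69]
popright(): [71]
pushleft(41): [41, 71]
pushright(2): [41, 71, 2]
popleft(): [71, 2]
pushright(52): [71, 2, 52]
popleft(): [2, 52]
pushright(73): [2, 52, 73]
popleft(): [52, 73]
popright(): [52]
pushright(28): [52, 28]
popleft(): [28]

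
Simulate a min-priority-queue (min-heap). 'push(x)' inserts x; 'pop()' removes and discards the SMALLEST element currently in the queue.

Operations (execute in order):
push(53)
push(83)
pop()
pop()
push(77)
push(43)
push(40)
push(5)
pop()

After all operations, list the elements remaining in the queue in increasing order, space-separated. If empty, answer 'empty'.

Answer: 40 43 77

Derivation:
push(53): heap contents = [53]
push(83): heap contents = [53, 83]
pop() → 53: heap contents = [83]
pop() → 83: heap contents = []
push(77): heap contents = [77]
push(43): heap contents = [43, 77]
push(40): heap contents = [40, 43, 77]
push(5): heap contents = [5, 40, 43, 77]
pop() → 5: heap contents = [40, 43, 77]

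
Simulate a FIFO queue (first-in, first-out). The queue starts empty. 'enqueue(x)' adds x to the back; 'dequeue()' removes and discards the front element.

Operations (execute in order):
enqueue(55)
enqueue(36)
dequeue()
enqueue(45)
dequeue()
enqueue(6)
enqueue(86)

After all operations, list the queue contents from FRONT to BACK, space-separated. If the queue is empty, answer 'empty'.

enqueue(55): [55]
enqueue(36): [55, 36]
dequeue(): [36]
enqueue(45): [36, 45]
dequeue(): [45]
enqueue(6): [45, 6]
enqueue(86): [45, 6, 86]

Answer: 45 6 86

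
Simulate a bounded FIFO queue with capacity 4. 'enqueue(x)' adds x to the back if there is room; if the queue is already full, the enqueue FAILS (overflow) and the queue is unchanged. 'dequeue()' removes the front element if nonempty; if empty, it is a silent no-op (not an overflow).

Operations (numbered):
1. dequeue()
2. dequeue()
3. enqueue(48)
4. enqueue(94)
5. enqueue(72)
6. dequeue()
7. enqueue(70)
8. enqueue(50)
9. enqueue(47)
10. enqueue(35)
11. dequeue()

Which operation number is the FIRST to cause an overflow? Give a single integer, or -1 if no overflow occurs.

1. dequeue(): empty, no-op, size=0
2. dequeue(): empty, no-op, size=0
3. enqueue(48): size=1
4. enqueue(94): size=2
5. enqueue(72): size=3
6. dequeue(): size=2
7. enqueue(70): size=3
8. enqueue(50): size=4
9. enqueue(47): size=4=cap → OVERFLOW (fail)
10. enqueue(35): size=4=cap → OVERFLOW (fail)
11. dequeue(): size=3

Answer: 9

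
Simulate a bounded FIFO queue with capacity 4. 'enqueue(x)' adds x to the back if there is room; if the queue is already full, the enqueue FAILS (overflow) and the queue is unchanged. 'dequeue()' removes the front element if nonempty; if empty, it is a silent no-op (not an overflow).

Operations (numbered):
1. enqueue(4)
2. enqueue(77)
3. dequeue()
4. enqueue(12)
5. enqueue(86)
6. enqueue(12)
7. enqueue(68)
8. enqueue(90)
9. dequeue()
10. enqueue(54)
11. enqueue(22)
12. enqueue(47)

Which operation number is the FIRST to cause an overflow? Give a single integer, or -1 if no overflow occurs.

1. enqueue(4): size=1
2. enqueue(77): size=2
3. dequeue(): size=1
4. enqueue(12): size=2
5. enqueue(86): size=3
6. enqueue(12): size=4
7. enqueue(68): size=4=cap → OVERFLOW (fail)
8. enqueue(90): size=4=cap → OVERFLOW (fail)
9. dequeue(): size=3
10. enqueue(54): size=4
11. enqueue(22): size=4=cap → OVERFLOW (fail)
12. enqueue(47): size=4=cap → OVERFLOW (fail)

Answer: 7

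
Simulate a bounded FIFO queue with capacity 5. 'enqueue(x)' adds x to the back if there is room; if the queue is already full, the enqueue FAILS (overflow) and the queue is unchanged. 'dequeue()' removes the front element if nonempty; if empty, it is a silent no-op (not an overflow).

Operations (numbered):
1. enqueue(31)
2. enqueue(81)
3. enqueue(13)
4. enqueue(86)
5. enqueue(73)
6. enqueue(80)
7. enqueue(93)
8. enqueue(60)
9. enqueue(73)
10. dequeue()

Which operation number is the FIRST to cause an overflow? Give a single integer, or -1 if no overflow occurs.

Answer: 6

Derivation:
1. enqueue(31): size=1
2. enqueue(81): size=2
3. enqueue(13): size=3
4. enqueue(86): size=4
5. enqueue(73): size=5
6. enqueue(80): size=5=cap → OVERFLOW (fail)
7. enqueue(93): size=5=cap → OVERFLOW (fail)
8. enqueue(60): size=5=cap → OVERFLOW (fail)
9. enqueue(73): size=5=cap → OVERFLOW (fail)
10. dequeue(): size=4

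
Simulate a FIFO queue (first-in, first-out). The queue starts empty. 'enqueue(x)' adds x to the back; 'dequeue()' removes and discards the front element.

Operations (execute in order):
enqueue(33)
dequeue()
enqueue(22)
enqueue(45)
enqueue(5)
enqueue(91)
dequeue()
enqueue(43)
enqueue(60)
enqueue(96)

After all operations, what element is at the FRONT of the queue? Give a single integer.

enqueue(33): queue = [33]
dequeue(): queue = []
enqueue(22): queue = [22]
enqueue(45): queue = [22, 45]
enqueue(5): queue = [22, 45, 5]
enqueue(91): queue = [22, 45, 5, 91]
dequeue(): queue = [45, 5, 91]
enqueue(43): queue = [45, 5, 91, 43]
enqueue(60): queue = [45, 5, 91, 43, 60]
enqueue(96): queue = [45, 5, 91, 43, 60, 96]

Answer: 45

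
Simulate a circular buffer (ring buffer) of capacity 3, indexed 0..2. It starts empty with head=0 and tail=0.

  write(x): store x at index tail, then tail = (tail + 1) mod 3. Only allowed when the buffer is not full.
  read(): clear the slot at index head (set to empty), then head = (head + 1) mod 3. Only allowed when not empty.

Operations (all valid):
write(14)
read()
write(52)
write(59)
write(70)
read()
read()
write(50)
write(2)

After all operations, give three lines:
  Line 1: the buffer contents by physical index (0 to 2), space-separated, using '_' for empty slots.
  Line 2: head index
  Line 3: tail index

write(14): buf=[14 _ _], head=0, tail=1, size=1
read(): buf=[_ _ _], head=1, tail=1, size=0
write(52): buf=[_ 52 _], head=1, tail=2, size=1
write(59): buf=[_ 52 59], head=1, tail=0, size=2
write(70): buf=[70 52 59], head=1, tail=1, size=3
read(): buf=[70 _ 59], head=2, tail=1, size=2
read(): buf=[70 _ _], head=0, tail=1, size=1
write(50): buf=[70 50 _], head=0, tail=2, size=2
write(2): buf=[70 50 2], head=0, tail=0, size=3

Answer: 70 50 2
0
0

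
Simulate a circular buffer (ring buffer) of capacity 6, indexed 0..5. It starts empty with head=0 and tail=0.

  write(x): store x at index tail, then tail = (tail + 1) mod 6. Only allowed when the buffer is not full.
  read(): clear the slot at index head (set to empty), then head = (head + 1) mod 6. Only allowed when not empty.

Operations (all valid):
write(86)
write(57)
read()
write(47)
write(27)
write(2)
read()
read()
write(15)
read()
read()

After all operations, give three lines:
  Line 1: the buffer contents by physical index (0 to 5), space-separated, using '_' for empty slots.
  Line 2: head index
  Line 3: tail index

write(86): buf=[86 _ _ _ _ _], head=0, tail=1, size=1
write(57): buf=[86 57 _ _ _ _], head=0, tail=2, size=2
read(): buf=[_ 57 _ _ _ _], head=1, tail=2, size=1
write(47): buf=[_ 57 47 _ _ _], head=1, tail=3, size=2
write(27): buf=[_ 57 47 27 _ _], head=1, tail=4, size=3
write(2): buf=[_ 57 47 27 2 _], head=1, tail=5, size=4
read(): buf=[_ _ 47 27 2 _], head=2, tail=5, size=3
read(): buf=[_ _ _ 27 2 _], head=3, tail=5, size=2
write(15): buf=[_ _ _ 27 2 15], head=3, tail=0, size=3
read(): buf=[_ _ _ _ 2 15], head=4, tail=0, size=2
read(): buf=[_ _ _ _ _ 15], head=5, tail=0, size=1

Answer: _ _ _ _ _ 15
5
0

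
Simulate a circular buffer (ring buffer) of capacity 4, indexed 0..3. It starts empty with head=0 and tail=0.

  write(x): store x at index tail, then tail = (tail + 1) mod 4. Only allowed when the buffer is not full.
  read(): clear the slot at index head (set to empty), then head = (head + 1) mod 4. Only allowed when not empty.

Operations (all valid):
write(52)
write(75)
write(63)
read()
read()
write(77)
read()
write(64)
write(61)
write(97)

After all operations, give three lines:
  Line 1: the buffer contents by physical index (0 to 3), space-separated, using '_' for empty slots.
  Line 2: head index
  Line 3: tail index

write(52): buf=[52 _ _ _], head=0, tail=1, size=1
write(75): buf=[52 75 _ _], head=0, tail=2, size=2
write(63): buf=[52 75 63 _], head=0, tail=3, size=3
read(): buf=[_ 75 63 _], head=1, tail=3, size=2
read(): buf=[_ _ 63 _], head=2, tail=3, size=1
write(77): buf=[_ _ 63 77], head=2, tail=0, size=2
read(): buf=[_ _ _ 77], head=3, tail=0, size=1
write(64): buf=[64 _ _ 77], head=3, tail=1, size=2
write(61): buf=[64 61 _ 77], head=3, tail=2, size=3
write(97): buf=[64 61 97 77], head=3, tail=3, size=4

Answer: 64 61 97 77
3
3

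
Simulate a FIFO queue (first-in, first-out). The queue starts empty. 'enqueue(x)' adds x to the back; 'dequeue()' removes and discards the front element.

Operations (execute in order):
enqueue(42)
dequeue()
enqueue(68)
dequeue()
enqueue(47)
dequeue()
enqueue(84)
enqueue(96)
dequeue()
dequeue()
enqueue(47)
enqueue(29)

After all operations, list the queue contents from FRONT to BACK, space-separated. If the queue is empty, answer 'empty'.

Answer: 47 29

Derivation:
enqueue(42): [42]
dequeue(): []
enqueue(68): [68]
dequeue(): []
enqueue(47): [47]
dequeue(): []
enqueue(84): [84]
enqueue(96): [84, 96]
dequeue(): [96]
dequeue(): []
enqueue(47): [47]
enqueue(29): [47, 29]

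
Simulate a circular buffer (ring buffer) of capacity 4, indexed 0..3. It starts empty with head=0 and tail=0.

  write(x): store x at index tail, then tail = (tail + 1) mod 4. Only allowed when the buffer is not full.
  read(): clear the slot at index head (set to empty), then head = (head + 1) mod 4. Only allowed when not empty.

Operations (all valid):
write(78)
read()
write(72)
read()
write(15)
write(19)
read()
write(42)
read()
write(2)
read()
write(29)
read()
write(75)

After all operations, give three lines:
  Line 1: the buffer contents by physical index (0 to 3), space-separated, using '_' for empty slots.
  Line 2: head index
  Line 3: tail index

write(78): buf=[78 _ _ _], head=0, tail=1, size=1
read(): buf=[_ _ _ _], head=1, tail=1, size=0
write(72): buf=[_ 72 _ _], head=1, tail=2, size=1
read(): buf=[_ _ _ _], head=2, tail=2, size=0
write(15): buf=[_ _ 15 _], head=2, tail=3, size=1
write(19): buf=[_ _ 15 19], head=2, tail=0, size=2
read(): buf=[_ _ _ 19], head=3, tail=0, size=1
write(42): buf=[42 _ _ 19], head=3, tail=1, size=2
read(): buf=[42 _ _ _], head=0, tail=1, size=1
write(2): buf=[42 2 _ _], head=0, tail=2, size=2
read(): buf=[_ 2 _ _], head=1, tail=2, size=1
write(29): buf=[_ 2 29 _], head=1, tail=3, size=2
read(): buf=[_ _ 29 _], head=2, tail=3, size=1
write(75): buf=[_ _ 29 75], head=2, tail=0, size=2

Answer: _ _ 29 75
2
0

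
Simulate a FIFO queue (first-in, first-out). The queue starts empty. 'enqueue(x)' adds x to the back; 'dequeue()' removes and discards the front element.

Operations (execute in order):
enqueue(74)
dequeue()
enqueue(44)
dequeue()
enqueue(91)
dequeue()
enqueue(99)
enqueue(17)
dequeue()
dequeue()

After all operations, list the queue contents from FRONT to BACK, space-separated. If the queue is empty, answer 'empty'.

Answer: empty

Derivation:
enqueue(74): [74]
dequeue(): []
enqueue(44): [44]
dequeue(): []
enqueue(91): [91]
dequeue(): []
enqueue(99): [99]
enqueue(17): [99, 17]
dequeue(): [17]
dequeue(): []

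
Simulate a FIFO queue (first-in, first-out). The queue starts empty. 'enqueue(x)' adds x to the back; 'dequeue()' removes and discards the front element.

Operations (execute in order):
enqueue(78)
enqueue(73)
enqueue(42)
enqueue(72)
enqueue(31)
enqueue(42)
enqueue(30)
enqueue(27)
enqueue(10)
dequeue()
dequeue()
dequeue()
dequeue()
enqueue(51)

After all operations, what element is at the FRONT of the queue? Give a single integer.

Answer: 31

Derivation:
enqueue(78): queue = [78]
enqueue(73): queue = [78, 73]
enqueue(42): queue = [78, 73, 42]
enqueue(72): queue = [78, 73, 42, 72]
enqueue(31): queue = [78, 73, 42, 72, 31]
enqueue(42): queue = [78, 73, 42, 72, 31, 42]
enqueue(30): queue = [78, 73, 42, 72, 31, 42, 30]
enqueue(27): queue = [78, 73, 42, 72, 31, 42, 30, 27]
enqueue(10): queue = [78, 73, 42, 72, 31, 42, 30, 27, 10]
dequeue(): queue = [73, 42, 72, 31, 42, 30, 27, 10]
dequeue(): queue = [42, 72, 31, 42, 30, 27, 10]
dequeue(): queue = [72, 31, 42, 30, 27, 10]
dequeue(): queue = [31, 42, 30, 27, 10]
enqueue(51): queue = [31, 42, 30, 27, 10, 51]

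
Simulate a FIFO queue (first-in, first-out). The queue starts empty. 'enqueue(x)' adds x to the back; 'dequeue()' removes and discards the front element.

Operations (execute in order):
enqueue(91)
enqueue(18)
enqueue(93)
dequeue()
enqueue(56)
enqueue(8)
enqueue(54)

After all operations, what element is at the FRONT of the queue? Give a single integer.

Answer: 18

Derivation:
enqueue(91): queue = [91]
enqueue(18): queue = [91, 18]
enqueue(93): queue = [91, 18, 93]
dequeue(): queue = [18, 93]
enqueue(56): queue = [18, 93, 56]
enqueue(8): queue = [18, 93, 56, 8]
enqueue(54): queue = [18, 93, 56, 8, 54]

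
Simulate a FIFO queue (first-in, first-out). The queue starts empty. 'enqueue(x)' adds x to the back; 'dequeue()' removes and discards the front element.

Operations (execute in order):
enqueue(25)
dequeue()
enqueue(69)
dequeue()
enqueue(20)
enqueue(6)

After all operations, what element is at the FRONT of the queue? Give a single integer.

enqueue(25): queue = [25]
dequeue(): queue = []
enqueue(69): queue = [69]
dequeue(): queue = []
enqueue(20): queue = [20]
enqueue(6): queue = [20, 6]

Answer: 20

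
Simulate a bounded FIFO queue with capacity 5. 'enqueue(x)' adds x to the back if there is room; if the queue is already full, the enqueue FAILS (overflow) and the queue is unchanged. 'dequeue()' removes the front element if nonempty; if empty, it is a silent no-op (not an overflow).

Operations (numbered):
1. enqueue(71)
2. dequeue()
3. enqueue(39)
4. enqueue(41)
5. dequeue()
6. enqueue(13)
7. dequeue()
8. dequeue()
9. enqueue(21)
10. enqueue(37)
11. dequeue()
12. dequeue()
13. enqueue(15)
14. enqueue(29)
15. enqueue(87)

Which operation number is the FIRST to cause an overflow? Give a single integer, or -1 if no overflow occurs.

Answer: -1

Derivation:
1. enqueue(71): size=1
2. dequeue(): size=0
3. enqueue(39): size=1
4. enqueue(41): size=2
5. dequeue(): size=1
6. enqueue(13): size=2
7. dequeue(): size=1
8. dequeue(): size=0
9. enqueue(21): size=1
10. enqueue(37): size=2
11. dequeue(): size=1
12. dequeue(): size=0
13. enqueue(15): size=1
14. enqueue(29): size=2
15. enqueue(87): size=3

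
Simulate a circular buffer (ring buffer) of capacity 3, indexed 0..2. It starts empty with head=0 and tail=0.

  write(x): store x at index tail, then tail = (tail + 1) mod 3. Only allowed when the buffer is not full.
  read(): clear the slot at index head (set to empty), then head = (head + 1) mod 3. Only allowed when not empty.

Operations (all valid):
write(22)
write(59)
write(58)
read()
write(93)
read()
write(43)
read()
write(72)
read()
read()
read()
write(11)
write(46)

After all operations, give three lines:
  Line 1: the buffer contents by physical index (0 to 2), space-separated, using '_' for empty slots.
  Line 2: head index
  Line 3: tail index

Answer: 11 46 _
0
2

Derivation:
write(22): buf=[22 _ _], head=0, tail=1, size=1
write(59): buf=[22 59 _], head=0, tail=2, size=2
write(58): buf=[22 59 58], head=0, tail=0, size=3
read(): buf=[_ 59 58], head=1, tail=0, size=2
write(93): buf=[93 59 58], head=1, tail=1, size=3
read(): buf=[93 _ 58], head=2, tail=1, size=2
write(43): buf=[93 43 58], head=2, tail=2, size=3
read(): buf=[93 43 _], head=0, tail=2, size=2
write(72): buf=[93 43 72], head=0, tail=0, size=3
read(): buf=[_ 43 72], head=1, tail=0, size=2
read(): buf=[_ _ 72], head=2, tail=0, size=1
read(): buf=[_ _ _], head=0, tail=0, size=0
write(11): buf=[11 _ _], head=0, tail=1, size=1
write(46): buf=[11 46 _], head=0, tail=2, size=2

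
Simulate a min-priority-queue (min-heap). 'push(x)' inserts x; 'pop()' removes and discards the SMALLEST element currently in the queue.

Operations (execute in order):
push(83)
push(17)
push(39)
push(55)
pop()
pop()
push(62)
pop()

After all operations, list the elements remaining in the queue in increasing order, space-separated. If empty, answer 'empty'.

push(83): heap contents = [83]
push(17): heap contents = [17, 83]
push(39): heap contents = [17, 39, 83]
push(55): heap contents = [17, 39, 55, 83]
pop() → 17: heap contents = [39, 55, 83]
pop() → 39: heap contents = [55, 83]
push(62): heap contents = [55, 62, 83]
pop() → 55: heap contents = [62, 83]

Answer: 62 83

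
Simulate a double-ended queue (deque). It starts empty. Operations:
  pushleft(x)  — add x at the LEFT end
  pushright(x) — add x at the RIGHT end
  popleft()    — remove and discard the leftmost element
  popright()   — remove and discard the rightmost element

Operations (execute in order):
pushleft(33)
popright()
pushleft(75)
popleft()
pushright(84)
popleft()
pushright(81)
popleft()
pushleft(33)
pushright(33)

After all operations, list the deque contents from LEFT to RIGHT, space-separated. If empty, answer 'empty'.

pushleft(33): [33]
popright(): []
pushleft(75): [75]
popleft(): []
pushright(84): [84]
popleft(): []
pushright(81): [81]
popleft(): []
pushleft(33): [33]
pushright(33): [33, 33]

Answer: 33 33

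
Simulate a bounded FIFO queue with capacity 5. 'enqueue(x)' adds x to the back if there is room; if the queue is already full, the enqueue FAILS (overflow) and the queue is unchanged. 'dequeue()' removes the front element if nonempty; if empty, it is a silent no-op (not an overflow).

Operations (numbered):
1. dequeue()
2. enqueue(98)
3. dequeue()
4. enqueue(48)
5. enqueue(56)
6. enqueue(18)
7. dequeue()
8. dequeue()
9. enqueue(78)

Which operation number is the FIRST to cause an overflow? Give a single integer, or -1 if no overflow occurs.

Answer: -1

Derivation:
1. dequeue(): empty, no-op, size=0
2. enqueue(98): size=1
3. dequeue(): size=0
4. enqueue(48): size=1
5. enqueue(56): size=2
6. enqueue(18): size=3
7. dequeue(): size=2
8. dequeue(): size=1
9. enqueue(78): size=2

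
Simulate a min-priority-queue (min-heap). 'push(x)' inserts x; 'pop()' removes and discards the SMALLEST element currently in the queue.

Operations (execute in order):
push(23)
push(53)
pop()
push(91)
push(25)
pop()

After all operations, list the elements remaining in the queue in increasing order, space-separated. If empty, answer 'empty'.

Answer: 53 91

Derivation:
push(23): heap contents = [23]
push(53): heap contents = [23, 53]
pop() → 23: heap contents = [53]
push(91): heap contents = [53, 91]
push(25): heap contents = [25, 53, 91]
pop() → 25: heap contents = [53, 91]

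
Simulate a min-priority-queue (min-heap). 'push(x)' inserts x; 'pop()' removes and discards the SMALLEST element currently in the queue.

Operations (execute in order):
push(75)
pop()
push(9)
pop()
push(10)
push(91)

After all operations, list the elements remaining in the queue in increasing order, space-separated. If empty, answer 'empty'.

Answer: 10 91

Derivation:
push(75): heap contents = [75]
pop() → 75: heap contents = []
push(9): heap contents = [9]
pop() → 9: heap contents = []
push(10): heap contents = [10]
push(91): heap contents = [10, 91]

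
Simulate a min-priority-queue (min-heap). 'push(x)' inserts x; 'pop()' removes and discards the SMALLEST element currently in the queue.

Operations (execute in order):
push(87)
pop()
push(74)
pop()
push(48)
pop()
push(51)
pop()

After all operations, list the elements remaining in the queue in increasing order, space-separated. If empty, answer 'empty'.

push(87): heap contents = [87]
pop() → 87: heap contents = []
push(74): heap contents = [74]
pop() → 74: heap contents = []
push(48): heap contents = [48]
pop() → 48: heap contents = []
push(51): heap contents = [51]
pop() → 51: heap contents = []

Answer: empty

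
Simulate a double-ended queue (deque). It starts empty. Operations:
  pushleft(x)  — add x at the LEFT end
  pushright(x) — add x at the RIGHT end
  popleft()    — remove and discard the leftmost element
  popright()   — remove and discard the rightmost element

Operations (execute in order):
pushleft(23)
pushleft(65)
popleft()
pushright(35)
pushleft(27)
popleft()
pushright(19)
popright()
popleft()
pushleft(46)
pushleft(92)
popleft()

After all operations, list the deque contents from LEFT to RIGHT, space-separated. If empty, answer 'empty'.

Answer: 46 35

Derivation:
pushleft(23): [23]
pushleft(65): [65, 23]
popleft(): [23]
pushright(35): [23, 35]
pushleft(27): [27, 23, 35]
popleft(): [23, 35]
pushright(19): [23, 35, 19]
popright(): [23, 35]
popleft(): [35]
pushleft(46): [46, 35]
pushleft(92): [92, 46, 35]
popleft(): [46, 35]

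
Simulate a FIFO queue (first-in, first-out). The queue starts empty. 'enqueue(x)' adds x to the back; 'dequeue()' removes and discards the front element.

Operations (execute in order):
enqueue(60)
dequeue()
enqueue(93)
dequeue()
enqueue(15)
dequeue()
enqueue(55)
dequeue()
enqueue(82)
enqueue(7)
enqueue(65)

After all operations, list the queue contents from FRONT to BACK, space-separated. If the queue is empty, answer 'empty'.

enqueue(60): [60]
dequeue(): []
enqueue(93): [93]
dequeue(): []
enqueue(15): [15]
dequeue(): []
enqueue(55): [55]
dequeue(): []
enqueue(82): [82]
enqueue(7): [82, 7]
enqueue(65): [82, 7, 65]

Answer: 82 7 65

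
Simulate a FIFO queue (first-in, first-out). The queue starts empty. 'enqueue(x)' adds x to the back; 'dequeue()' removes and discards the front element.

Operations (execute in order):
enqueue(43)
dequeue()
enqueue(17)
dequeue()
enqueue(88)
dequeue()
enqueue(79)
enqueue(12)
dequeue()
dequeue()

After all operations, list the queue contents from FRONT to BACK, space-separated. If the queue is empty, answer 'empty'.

Answer: empty

Derivation:
enqueue(43): [43]
dequeue(): []
enqueue(17): [17]
dequeue(): []
enqueue(88): [88]
dequeue(): []
enqueue(79): [79]
enqueue(12): [79, 12]
dequeue(): [12]
dequeue(): []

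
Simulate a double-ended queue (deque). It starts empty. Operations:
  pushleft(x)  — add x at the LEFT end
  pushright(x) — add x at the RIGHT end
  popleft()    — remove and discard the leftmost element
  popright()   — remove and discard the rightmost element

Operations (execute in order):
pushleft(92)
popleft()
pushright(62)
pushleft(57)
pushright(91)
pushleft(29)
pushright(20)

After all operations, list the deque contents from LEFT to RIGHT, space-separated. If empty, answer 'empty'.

Answer: 29 57 62 91 20

Derivation:
pushleft(92): [92]
popleft(): []
pushright(62): [62]
pushleft(57): [57, 62]
pushright(91): [57, 62, 91]
pushleft(29): [29, 57, 62, 91]
pushright(20): [29, 57, 62, 91, 20]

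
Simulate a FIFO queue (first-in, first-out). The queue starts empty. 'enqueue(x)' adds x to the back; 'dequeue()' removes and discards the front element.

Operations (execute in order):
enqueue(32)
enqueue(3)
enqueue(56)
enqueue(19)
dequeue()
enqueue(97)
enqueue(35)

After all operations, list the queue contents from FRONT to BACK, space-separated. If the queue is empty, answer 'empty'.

Answer: 3 56 19 97 35

Derivation:
enqueue(32): [32]
enqueue(3): [32, 3]
enqueue(56): [32, 3, 56]
enqueue(19): [32, 3, 56, 19]
dequeue(): [3, 56, 19]
enqueue(97): [3, 56, 19, 97]
enqueue(35): [3, 56, 19, 97, 35]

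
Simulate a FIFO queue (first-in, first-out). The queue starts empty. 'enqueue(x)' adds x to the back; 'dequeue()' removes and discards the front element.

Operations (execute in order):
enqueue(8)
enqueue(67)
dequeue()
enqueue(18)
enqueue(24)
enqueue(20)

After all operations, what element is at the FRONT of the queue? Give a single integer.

Answer: 67

Derivation:
enqueue(8): queue = [8]
enqueue(67): queue = [8, 67]
dequeue(): queue = [67]
enqueue(18): queue = [67, 18]
enqueue(24): queue = [67, 18, 24]
enqueue(20): queue = [67, 18, 24, 20]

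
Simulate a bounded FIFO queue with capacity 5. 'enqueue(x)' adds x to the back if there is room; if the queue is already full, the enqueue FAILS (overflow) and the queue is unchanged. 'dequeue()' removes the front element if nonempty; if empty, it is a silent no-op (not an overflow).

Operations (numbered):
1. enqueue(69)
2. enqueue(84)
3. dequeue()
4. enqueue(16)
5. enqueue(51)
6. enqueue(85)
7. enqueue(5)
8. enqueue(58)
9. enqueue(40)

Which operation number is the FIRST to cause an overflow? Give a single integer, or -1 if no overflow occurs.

Answer: 8

Derivation:
1. enqueue(69): size=1
2. enqueue(84): size=2
3. dequeue(): size=1
4. enqueue(16): size=2
5. enqueue(51): size=3
6. enqueue(85): size=4
7. enqueue(5): size=5
8. enqueue(58): size=5=cap → OVERFLOW (fail)
9. enqueue(40): size=5=cap → OVERFLOW (fail)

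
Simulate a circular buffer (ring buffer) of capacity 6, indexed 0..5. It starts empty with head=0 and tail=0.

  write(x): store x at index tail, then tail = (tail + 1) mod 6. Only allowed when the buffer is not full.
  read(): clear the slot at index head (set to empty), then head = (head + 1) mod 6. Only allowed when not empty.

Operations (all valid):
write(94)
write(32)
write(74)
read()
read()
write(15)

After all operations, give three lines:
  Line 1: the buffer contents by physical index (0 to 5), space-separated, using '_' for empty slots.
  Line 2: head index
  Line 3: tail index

write(94): buf=[94 _ _ _ _ _], head=0, tail=1, size=1
write(32): buf=[94 32 _ _ _ _], head=0, tail=2, size=2
write(74): buf=[94 32 74 _ _ _], head=0, tail=3, size=3
read(): buf=[_ 32 74 _ _ _], head=1, tail=3, size=2
read(): buf=[_ _ 74 _ _ _], head=2, tail=3, size=1
write(15): buf=[_ _ 74 15 _ _], head=2, tail=4, size=2

Answer: _ _ 74 15 _ _
2
4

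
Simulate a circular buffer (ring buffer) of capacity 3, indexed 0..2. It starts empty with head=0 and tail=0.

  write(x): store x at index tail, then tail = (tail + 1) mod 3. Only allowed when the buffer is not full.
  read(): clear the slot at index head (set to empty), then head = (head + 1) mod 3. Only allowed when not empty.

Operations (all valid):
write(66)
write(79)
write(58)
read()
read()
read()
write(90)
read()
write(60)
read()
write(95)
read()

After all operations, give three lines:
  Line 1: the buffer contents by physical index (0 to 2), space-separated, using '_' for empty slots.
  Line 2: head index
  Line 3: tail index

Answer: _ _ _
0
0

Derivation:
write(66): buf=[66 _ _], head=0, tail=1, size=1
write(79): buf=[66 79 _], head=0, tail=2, size=2
write(58): buf=[66 79 58], head=0, tail=0, size=3
read(): buf=[_ 79 58], head=1, tail=0, size=2
read(): buf=[_ _ 58], head=2, tail=0, size=1
read(): buf=[_ _ _], head=0, tail=0, size=0
write(90): buf=[90 _ _], head=0, tail=1, size=1
read(): buf=[_ _ _], head=1, tail=1, size=0
write(60): buf=[_ 60 _], head=1, tail=2, size=1
read(): buf=[_ _ _], head=2, tail=2, size=0
write(95): buf=[_ _ 95], head=2, tail=0, size=1
read(): buf=[_ _ _], head=0, tail=0, size=0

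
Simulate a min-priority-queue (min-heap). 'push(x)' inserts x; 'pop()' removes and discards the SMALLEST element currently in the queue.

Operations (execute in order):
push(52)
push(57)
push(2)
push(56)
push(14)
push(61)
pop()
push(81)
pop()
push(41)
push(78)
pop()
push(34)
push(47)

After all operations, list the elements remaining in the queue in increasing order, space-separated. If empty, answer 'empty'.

push(52): heap contents = [52]
push(57): heap contents = [52, 57]
push(2): heap contents = [2, 52, 57]
push(56): heap contents = [2, 52, 56, 57]
push(14): heap contents = [2, 14, 52, 56, 57]
push(61): heap contents = [2, 14, 52, 56, 57, 61]
pop() → 2: heap contents = [14, 52, 56, 57, 61]
push(81): heap contents = [14, 52, 56, 57, 61, 81]
pop() → 14: heap contents = [52, 56, 57, 61, 81]
push(41): heap contents = [41, 52, 56, 57, 61, 81]
push(78): heap contents = [41, 52, 56, 57, 61, 78, 81]
pop() → 41: heap contents = [52, 56, 57, 61, 78, 81]
push(34): heap contents = [34, 52, 56, 57, 61, 78, 81]
push(47): heap contents = [34, 47, 52, 56, 57, 61, 78, 81]

Answer: 34 47 52 56 57 61 78 81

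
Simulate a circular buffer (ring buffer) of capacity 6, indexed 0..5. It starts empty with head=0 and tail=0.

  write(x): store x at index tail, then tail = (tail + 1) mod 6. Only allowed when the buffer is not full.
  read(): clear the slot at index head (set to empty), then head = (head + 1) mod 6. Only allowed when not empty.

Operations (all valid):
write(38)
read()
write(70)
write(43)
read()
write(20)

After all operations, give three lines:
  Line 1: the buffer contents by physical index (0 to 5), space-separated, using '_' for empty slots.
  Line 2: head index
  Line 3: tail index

Answer: _ _ 43 20 _ _
2
4

Derivation:
write(38): buf=[38 _ _ _ _ _], head=0, tail=1, size=1
read(): buf=[_ _ _ _ _ _], head=1, tail=1, size=0
write(70): buf=[_ 70 _ _ _ _], head=1, tail=2, size=1
write(43): buf=[_ 70 43 _ _ _], head=1, tail=3, size=2
read(): buf=[_ _ 43 _ _ _], head=2, tail=3, size=1
write(20): buf=[_ _ 43 20 _ _], head=2, tail=4, size=2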